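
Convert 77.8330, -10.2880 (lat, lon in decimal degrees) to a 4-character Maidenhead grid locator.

IQ47

Shift to the Maidenhead origin (180°W, 90°S): lon 169.71, lat 167.83.
Field: 169.71/20 → 8 → I, 167.83/10 → 16 → Q; chars IQ.
Square: 9.71/2 → 4, 7.83/1 → 7; chars 47.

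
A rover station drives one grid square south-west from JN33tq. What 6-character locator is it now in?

JN33sp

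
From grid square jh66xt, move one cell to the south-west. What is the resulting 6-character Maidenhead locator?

JH66ws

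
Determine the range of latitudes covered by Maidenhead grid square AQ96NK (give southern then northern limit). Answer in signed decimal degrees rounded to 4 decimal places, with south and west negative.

76.4167, 76.4583

Field A=0, Q=16: +0·20° lon, +16·10° lat → SW at lon -180°, lat 70°.
Square 9, 6: +9·2° lon, +6·1° lat → SW at lon -162°, lat 76°.
Subsquare n=13, k=10: +13·0.0833333° lon, +10·0.0416667° lat → SW at lon -160.917°, lat 76.4167°.
Cell spans 0.0833333° lon × 0.0416667° lat.
south 76.4167, north 76.4583.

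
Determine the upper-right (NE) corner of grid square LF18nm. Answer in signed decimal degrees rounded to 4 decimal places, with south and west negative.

-31.4583, 43.1667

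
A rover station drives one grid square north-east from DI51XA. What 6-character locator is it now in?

DI61ab

Longitude subsquare x = 23; +1 → 24, wraps to 0 = a, carry into square.
Longitude square 5; +1 → 6.
Latitude subsquare a = 0; +1 → 1 = b.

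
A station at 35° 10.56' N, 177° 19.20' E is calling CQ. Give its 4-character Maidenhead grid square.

RM85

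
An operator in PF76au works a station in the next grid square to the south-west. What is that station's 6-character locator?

Longitude subsquare a = 0; −1 → -1, wraps to 23 = x, carry into square.
Longitude square 7; −1 → 6.
Latitude subsquare u = 20; −1 → 19 = t.

PF66xt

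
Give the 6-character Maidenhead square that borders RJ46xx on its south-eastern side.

Longitude subsquare x = 23; +1 → 24, wraps to 0 = a, carry into square.
Longitude square 4; +1 → 5.
Latitude subsquare x = 23; −1 → 22 = w.

RJ56aw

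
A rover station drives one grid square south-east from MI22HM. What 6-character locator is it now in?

Longitude subsquare h = 7; +1 → 8 = i.
Latitude subsquare m = 12; −1 → 11 = l.

MI22il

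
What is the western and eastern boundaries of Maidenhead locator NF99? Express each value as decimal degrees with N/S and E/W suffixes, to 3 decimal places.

98.000° E, 100.000° E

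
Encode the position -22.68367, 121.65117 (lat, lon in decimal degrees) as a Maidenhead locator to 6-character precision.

Shift to the Maidenhead origin (180°W, 90°S): lon 301.6512, lat 67.3163.
Field: 301.6512/20 → 15 → P, 67.3163/10 → 6 → G; chars PG.
Square: 1.6512/2 → 0, 7.3163/1 → 7; chars 07.
Subsquare: 1.6512/0.0833333 → 19 → t, 0.3163/0.0416667 → 7 → h; chars th.

PG07th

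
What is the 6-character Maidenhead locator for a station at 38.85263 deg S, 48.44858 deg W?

GF51sd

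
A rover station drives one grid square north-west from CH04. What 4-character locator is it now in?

Longitude square 0; −1 → -1, wraps to 9, carry into field.
Longitude field C = 2; −1 → 1 = B.
Latitude square 4; +1 → 5.

BH95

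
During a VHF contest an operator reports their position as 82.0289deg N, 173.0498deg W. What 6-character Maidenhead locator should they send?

Add 180° to longitude and 90° to latitude: 6.9502, 172.0289.
Field (20°×10°, letters A–R): lon ⌊6.9502/20⌋ = 0 → A; lat ⌊172.0289/10⌋ = 17 → R.
Square (2°×1°, digits 0–9): lon ⌊6.9502/2⌋ = 3; lat ⌊2.0289/1⌋ = 2.
Subsquare (5′×2.5′, letters a–x): lon ⌊0.9502/0.0833333⌋ = 11 → l; lat ⌊0.0289/0.0416667⌋ = 0 → a.

AR32la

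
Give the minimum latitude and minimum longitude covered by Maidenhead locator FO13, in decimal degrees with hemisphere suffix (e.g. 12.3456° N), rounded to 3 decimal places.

Field F=5, O=14: +5·20° lon, +14·10° lat → SW at lon -80°, lat 50°.
Square 1, 3: +1·2° lon, +3·1° lat → SW at lon -78°, lat 53°.
latitude 53.000° N, longitude 78.000° W.

53.000° N, 78.000° W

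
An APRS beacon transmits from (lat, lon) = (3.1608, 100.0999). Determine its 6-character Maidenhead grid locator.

OJ03bd

Offset from 180°W / 90°S: lon 280.0999°, lat 93.1608°.
Field: lon ⌊280.0999/20⌋ = 14 → O; lat ⌊93.1608/10⌋ = 9 → J.
Square: lon ⌊0.0999/2⌋ = 0; lat ⌊3.1608/1⌋ = 3.
Subsquare: lon ⌊0.0999/0.0833333⌋ = 1 → b; lat ⌊0.1608/0.0416667⌋ = 3 → d.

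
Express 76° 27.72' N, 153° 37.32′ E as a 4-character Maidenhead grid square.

QQ66

Shift to the Maidenhead origin (180°W, 90°S): lon 333.62, lat 166.46.
Field (20°×10°, letters A–R): 333.62/20 → 16 → Q, 166.46/10 → 16 → Q; chars QQ.
Square (2°×1°, digits 0–9): 13.62/2 → 6, 6.46/1 → 6; chars 66.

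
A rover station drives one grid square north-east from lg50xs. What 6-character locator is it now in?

LG60at

Longitude subsquare x = 23; +1 → 24, wraps to 0 = a, carry into square.
Longitude square 5; +1 → 6.
Latitude subsquare s = 18; +1 → 19 = t.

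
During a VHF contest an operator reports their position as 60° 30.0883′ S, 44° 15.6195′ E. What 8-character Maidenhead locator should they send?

LC29dl19

Offset from 180°W / 90°S: lon 224.26032°, lat 29.49853°.
Field (20°×10°, letters A–R): 224.26032/20 → 11 → L, 29.49853/10 → 2 → C; chars LC.
Square (2°×1°, digits 0–9): 4.26032/2 → 2, 9.49853/1 → 9; chars 29.
Subsquare (5′×2.5′, letters a–x): 0.26032/0.0833333 → 3 → d, 0.49853/0.0416667 → 11 → l; chars dl.
Extended square (30″×15″, digits 0–9): 0.01032/0.00833333 → 1, 0.04019/0.00416667 → 9; chars 19.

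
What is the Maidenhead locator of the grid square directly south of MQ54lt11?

Latitude extended square 1; −1 → 0.
The longitude characters are unchanged.

MQ54lt10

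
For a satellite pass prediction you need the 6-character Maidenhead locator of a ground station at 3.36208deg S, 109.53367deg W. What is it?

Offset from 180°W / 90°S: lon 70.4663°, lat 86.6379°.
Field: 70.4663/20 → 3 → D, 86.6379/10 → 8 → I; chars DI.
Square: 10.4663/2 → 5, 6.6379/1 → 6; chars 56.
Subsquare: 0.4663/0.0833333 → 5 → f, 0.6379/0.0416667 → 15 → p; chars fp.

DI56fp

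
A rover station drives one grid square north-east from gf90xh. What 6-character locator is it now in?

Longitude subsquare x = 23; +1 → 24, wraps to 0 = a, carry into square.
Longitude square 9; +1 → 10, wraps to 0, carry into field.
Longitude field G = 6; +1 → 7 = H.
Latitude subsquare h = 7; +1 → 8 = i.

HF00ai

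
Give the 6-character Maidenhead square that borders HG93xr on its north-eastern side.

IG03as

Longitude subsquare x = 23; +1 → 24, wraps to 0 = a, carry into square.
Longitude square 9; +1 → 10, wraps to 0, carry into field.
Longitude field H = 7; +1 → 8 = I.
Latitude subsquare r = 17; +1 → 18 = s.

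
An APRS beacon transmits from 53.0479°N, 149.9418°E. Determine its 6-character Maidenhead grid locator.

QO43xb

Shift to the Maidenhead origin (180°W, 90°S): lon 329.9418, lat 143.0479.
Field: 329.9418/20 → 16 → Q, 143.0479/10 → 14 → O; chars QO.
Square: 9.9418/2 → 4, 3.0479/1 → 3; chars 43.
Subsquare: 1.9418/0.0833333 → 23 → x, 0.0479/0.0416667 → 1 → b; chars xb.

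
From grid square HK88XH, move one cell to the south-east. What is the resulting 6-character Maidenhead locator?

HK98ag

Longitude subsquare x = 23; +1 → 24, wraps to 0 = a, carry into square.
Longitude square 8; +1 → 9.
Latitude subsquare h = 7; −1 → 6 = g.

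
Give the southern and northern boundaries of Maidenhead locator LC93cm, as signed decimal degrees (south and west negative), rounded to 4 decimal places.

-66.5000, -66.4583

Field L=11, C=2: +11·20° lon, +2·10° lat → SW at lon 40°, lat -70°.
Square 9, 3: +9·2° lon, +3·1° lat → SW at lon 58°, lat -67°.
Subsquare c=2, m=12: +2·0.0833333° lon, +12·0.0416667° lat → SW at lon 58.1667°, lat -66.5°.
Cell spans 0.0833333° lon × 0.0416667° lat.
south -66.5000, north -66.4583.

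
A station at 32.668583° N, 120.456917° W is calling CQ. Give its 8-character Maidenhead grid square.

CM92sq50

Offset from 180°W / 90°S: lon 59.54308°, lat 122.66858°.
Field (20°×10°, letters A–R): lon ⌊59.54308/20⌋ = 2 → C; lat ⌊122.66858/10⌋ = 12 → M.
Square (2°×1°, digits 0–9): lon ⌊19.54308/2⌋ = 9; lat ⌊2.66858/1⌋ = 2.
Subsquare (5′×2.5′, letters a–x): lon ⌊1.54308/0.0833333⌋ = 18 → s; lat ⌊0.66858/0.0416667⌋ = 16 → q.
Extended square (30″×15″, digits 0–9): lon ⌊0.04308/0.00833333⌋ = 5; lat ⌊0.00192/0.00416667⌋ = 0.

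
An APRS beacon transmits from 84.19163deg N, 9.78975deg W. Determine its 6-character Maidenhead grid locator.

Offset from 180°W / 90°S: lon 170.2103°, lat 174.1916°.
Field: 170.2103/20 → 8 → I, 174.1916/10 → 17 → R; chars IR.
Square: 10.2103/2 → 5, 4.1916/1 → 4; chars 54.
Subsquare: 0.2103/0.0833333 → 2 → c, 0.1916/0.0416667 → 4 → e; chars ce.

IR54ce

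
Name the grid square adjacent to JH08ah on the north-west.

IH98xi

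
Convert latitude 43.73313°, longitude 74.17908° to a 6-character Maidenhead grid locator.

Add 180° to longitude and 90° to latitude: 254.1791, 133.7331.
Field: lon ⌊254.1791/20⌋ = 12 → M; lat ⌊133.7331/10⌋ = 13 → N.
Square: lon ⌊14.1791/2⌋ = 7; lat ⌊3.7331/1⌋ = 3.
Subsquare: lon ⌊0.1791/0.0833333⌋ = 2 → c; lat ⌊0.7331/0.0416667⌋ = 17 → r.

MN73cr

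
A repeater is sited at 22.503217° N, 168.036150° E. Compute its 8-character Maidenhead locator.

Add 180° to longitude and 90° to latitude: 348.03615, 112.50322.
Field: 348.03615/20 → 17 → R, 112.50322/10 → 11 → L; chars RL.
Square: 8.03615/2 → 4, 2.50322/1 → 2; chars 42.
Subsquare: 0.03615/0.0833333 → 0 → a, 0.50322/0.0416667 → 12 → m; chars am.
Extended square: 0.03615/0.00833333 → 4, 0.00322/0.00416667 → 0; chars 40.

RL42am40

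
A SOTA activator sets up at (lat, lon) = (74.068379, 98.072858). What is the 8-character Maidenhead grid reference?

Add 180° to longitude and 90° to latitude: 278.07286, 164.06838.
Field (20°×10°, letters A–R): 278.07286/20 → 13 → N, 164.06838/10 → 16 → Q; chars NQ.
Square (2°×1°, digits 0–9): 18.07286/2 → 9, 4.06838/1 → 4; chars 94.
Subsquare (5′×2.5′, letters a–x): 0.07286/0.0833333 → 0 → a, 0.06838/0.0416667 → 1 → b; chars ab.
Extended square (30″×15″, digits 0–9): 0.07286/0.00833333 → 8, 0.02671/0.00416667 → 6; chars 86.

NQ94ab86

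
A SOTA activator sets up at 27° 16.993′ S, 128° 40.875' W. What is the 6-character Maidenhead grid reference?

Shift to the Maidenhead origin (180°W, 90°S): lon 51.3187, lat 62.7168.
Field: 51.3187/20 → 2 → C, 62.7168/10 → 6 → G; chars CG.
Square: 11.3187/2 → 5, 2.7168/1 → 2; chars 52.
Subsquare: 1.3187/0.0833333 → 15 → p, 0.7168/0.0416667 → 17 → r; chars pr.

CG52pr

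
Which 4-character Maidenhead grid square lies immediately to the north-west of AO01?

Longitude square 0; −1 → -1, wraps to 9, carry into field.
Longitude field A = 0; −1 → -1, wraps to 17 = R, wrapping around the antimeridian.
Latitude square 1; +1 → 2.

RO92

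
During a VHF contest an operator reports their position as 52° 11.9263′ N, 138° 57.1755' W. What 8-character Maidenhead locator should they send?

CO02me57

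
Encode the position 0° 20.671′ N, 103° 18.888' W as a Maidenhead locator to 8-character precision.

DJ80ii22

Shift to the Maidenhead origin (180°W, 90°S): lon 76.68520, lat 90.34452.
Field: 76.68520/20 → 3 → D, 90.34452/10 → 9 → J; chars DJ.
Square: 16.68520/2 → 8, 0.34452/1 → 0; chars 80.
Subsquare: 0.68520/0.0833333 → 8 → i, 0.34452/0.0416667 → 8 → i; chars ii.
Extended square: 0.01853/0.00833333 → 2, 0.01118/0.00416667 → 2; chars 22.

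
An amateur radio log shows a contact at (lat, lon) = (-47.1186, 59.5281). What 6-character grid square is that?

Shift to the Maidenhead origin (180°W, 90°S): lon 239.5281, lat 42.8814.
Field: 239.5281/20 → 11 → L, 42.8814/10 → 4 → E; chars LE.
Square: 19.5281/2 → 9, 2.8814/1 → 2; chars 92.
Subsquare: 1.5281/0.0833333 → 18 → s, 0.8814/0.0416667 → 21 → v; chars sv.

LE92sv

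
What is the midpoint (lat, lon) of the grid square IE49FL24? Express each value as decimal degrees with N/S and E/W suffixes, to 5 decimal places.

40.52292° S, 11.56250° W

Field I=8, E=4: +8·20° lon, +4·10° lat → SW at lon -20°, lat -50°.
Square 4, 9: +4·2° lon, +9·1° lat → SW at lon -12°, lat -41°.
Subsquare f=5, l=11: +5·0.0833333° lon, +11·0.0416667° lat → SW at lon -11.5833°, lat -40.5417°.
Extended square 2, 4: +2·0.00833333° lon, +4·0.00416667° lat → SW at lon -11.5667°, lat -40.525°.
Cell spans 0.00833333° lon × 0.00416667° lat. Centre is SW corner plus half of each.
latitude 40.52292° S, longitude 11.56250° W.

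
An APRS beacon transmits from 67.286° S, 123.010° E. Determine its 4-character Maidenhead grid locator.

PC12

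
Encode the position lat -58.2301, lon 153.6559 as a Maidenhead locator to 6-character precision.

QD61ts

Shift to the Maidenhead origin (180°W, 90°S): lon 333.6559, lat 31.7699.
Field (20°×10°, letters A–R): 333.6559/20 → 16 → Q, 31.7699/10 → 3 → D; chars QD.
Square (2°×1°, digits 0–9): 13.6559/2 → 6, 1.7699/1 → 1; chars 61.
Subsquare (5′×2.5′, letters a–x): 1.6559/0.0833333 → 19 → t, 0.7699/0.0416667 → 18 → s; chars ts.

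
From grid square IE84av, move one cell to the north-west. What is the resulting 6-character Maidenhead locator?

IE74xw

Longitude subsquare a = 0; −1 → -1, wraps to 23 = x, carry into square.
Longitude square 8; −1 → 7.
Latitude subsquare v = 21; +1 → 22 = w.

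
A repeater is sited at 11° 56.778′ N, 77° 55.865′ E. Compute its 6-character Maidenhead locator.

MK81xw

Add 180° to longitude and 90° to latitude: 257.9311, 101.9463.
Field: lon ⌊257.9311/20⌋ = 12 → M; lat ⌊101.9463/10⌋ = 10 → K.
Square: lon ⌊17.9311/2⌋ = 8; lat ⌊1.9463/1⌋ = 1.
Subsquare: lon ⌊1.9311/0.0833333⌋ = 23 → x; lat ⌊0.9463/0.0416667⌋ = 22 → w.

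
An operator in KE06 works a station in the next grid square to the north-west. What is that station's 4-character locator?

Longitude square 0; −1 → -1, wraps to 9, carry into field.
Longitude field K = 10; −1 → 9 = J.
Latitude square 6; +1 → 7.

JE97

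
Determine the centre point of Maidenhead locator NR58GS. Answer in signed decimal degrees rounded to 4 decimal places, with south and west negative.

88.7708, 90.5417

Field N=13, R=17: +13·20° lon, +17·10° lat → SW at lon 80°, lat 80°.
Square 5, 8: +5·2° lon, +8·1° lat → SW at lon 90°, lat 88°.
Subsquare g=6, s=18: +6·0.0833333° lon, +18·0.0416667° lat → SW at lon 90.5°, lat 88.75°.
Cell spans 0.0833333° lon × 0.0416667° lat. Centre is SW corner plus half of each.
latitude 88.7708, longitude 90.5417.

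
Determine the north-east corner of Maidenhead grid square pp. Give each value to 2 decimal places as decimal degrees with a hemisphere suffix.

70.00° N, 140.00° E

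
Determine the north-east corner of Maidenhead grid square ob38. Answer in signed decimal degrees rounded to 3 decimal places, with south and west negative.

Field O=14, B=1: +14·20° lon, +1·10° lat → SW at lon 100°, lat -80°.
Square 3, 8: +3·2° lon, +8·1° lat → SW at lon 106°, lat -72°.
Cell spans 2° lon × 1° lat. NE corner is SW corner plus one full cell.
latitude -71.000, longitude 108.000.

-71.000, 108.000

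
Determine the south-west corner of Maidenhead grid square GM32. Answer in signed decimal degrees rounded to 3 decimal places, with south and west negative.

Field G=6, M=12: +6·20° lon, +12·10° lat → SW at lon -60°, lat 30°.
Square 3, 2: +3·2° lon, +2·1° lat → SW at lon -54°, lat 32°.
latitude 32.000, longitude -54.000.

32.000, -54.000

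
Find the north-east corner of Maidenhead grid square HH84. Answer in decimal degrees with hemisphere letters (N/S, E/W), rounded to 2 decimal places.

Field H=7, H=7: +7·20° lon, +7·10° lat → SW at lon -40°, lat -20°.
Square 8, 4: +8·2° lon, +4·1° lat → SW at lon -24°, lat -16°.
Cell spans 2° lon × 1° lat. NE corner is SW corner plus one full cell.
latitude 15.00° S, longitude 22.00° W.

15.00° S, 22.00° W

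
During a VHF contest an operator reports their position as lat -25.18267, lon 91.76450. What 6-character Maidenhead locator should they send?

Shift to the Maidenhead origin (180°W, 90°S): lon 271.7645, lat 64.8173.
Field: 271.7645/20 → 13 → N, 64.8173/10 → 6 → G; chars NG.
Square: 11.7645/2 → 5, 4.8173/1 → 4; chars 54.
Subsquare: 1.7645/0.0833333 → 21 → v, 0.8173/0.0416667 → 19 → t; chars vt.

NG54vt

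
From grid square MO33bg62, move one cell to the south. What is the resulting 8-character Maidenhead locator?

MO33bg61

Latitude extended square 2; −1 → 1.
The longitude characters are unchanged.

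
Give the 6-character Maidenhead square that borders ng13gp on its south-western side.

NG13fo

Longitude subsquare g = 6; −1 → 5 = f.
Latitude subsquare p = 15; −1 → 14 = o.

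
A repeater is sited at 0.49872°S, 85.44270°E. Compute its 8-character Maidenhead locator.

NI29rm30

Shift to the Maidenhead origin (180°W, 90°S): lon 265.44270, lat 89.50128.
Field (20°×10°, letters A–R): 265.44270/20 → 13 → N, 89.50128/10 → 8 → I; chars NI.
Square (2°×1°, digits 0–9): 5.44270/2 → 2, 9.50128/1 → 9; chars 29.
Subsquare (5′×2.5′, letters a–x): 1.44270/0.0833333 → 17 → r, 0.50128/0.0416667 → 12 → m; chars rm.
Extended square (30″×15″, digits 0–9): 0.02603/0.00833333 → 3, 0.00128/0.00416667 → 0; chars 30.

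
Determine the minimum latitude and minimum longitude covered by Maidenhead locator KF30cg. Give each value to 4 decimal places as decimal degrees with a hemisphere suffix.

39.7500° S, 26.1667° E

Field K=10, F=5: +10·20° lon, +5·10° lat → SW at lon 20°, lat -40°.
Square 3, 0: +3·2° lon, +0·1° lat → SW at lon 26°, lat -40°.
Subsquare c=2, g=6: +2·0.0833333° lon, +6·0.0416667° lat → SW at lon 26.1667°, lat -39.75°.
latitude 39.7500° S, longitude 26.1667° E.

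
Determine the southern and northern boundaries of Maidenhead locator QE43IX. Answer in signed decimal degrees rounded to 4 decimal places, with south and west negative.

-46.0417, -46.0000

Field Q=16, E=4: +16·20° lon, +4·10° lat → SW at lon 140°, lat -50°.
Square 4, 3: +4·2° lon, +3·1° lat → SW at lon 148°, lat -47°.
Subsquare i=8, x=23: +8·0.0833333° lon, +23·0.0416667° lat → SW at lon 148.667°, lat -46.0417°.
Cell spans 0.0833333° lon × 0.0416667° lat.
south -46.0417, north -46.0000.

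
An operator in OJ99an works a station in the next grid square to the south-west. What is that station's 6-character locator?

OJ89xm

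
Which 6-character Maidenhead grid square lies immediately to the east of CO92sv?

CO92tv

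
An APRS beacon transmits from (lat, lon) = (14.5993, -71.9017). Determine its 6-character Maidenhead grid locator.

Offset from 180°W / 90°S: lon 108.0983°, lat 104.5993°.
Field: 108.0983/20 → 5 → F, 104.5993/10 → 10 → K; chars FK.
Square: 8.0983/2 → 4, 4.5993/1 → 4; chars 44.
Subsquare: 0.0983/0.0833333 → 1 → b, 0.5993/0.0416667 → 14 → o; chars bo.

FK44bo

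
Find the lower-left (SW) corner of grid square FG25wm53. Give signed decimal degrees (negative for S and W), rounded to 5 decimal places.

-24.48750, -74.12500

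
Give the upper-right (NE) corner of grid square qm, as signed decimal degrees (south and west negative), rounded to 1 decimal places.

40.0, 160.0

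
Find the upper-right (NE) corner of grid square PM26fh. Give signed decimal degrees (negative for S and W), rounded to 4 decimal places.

36.3333, 124.5000

Field P=15, M=12: +15·20° lon, +12·10° lat → SW at lon 120°, lat 30°.
Square 2, 6: +2·2° lon, +6·1° lat → SW at lon 124°, lat 36°.
Subsquare f=5, h=7: +5·0.0833333° lon, +7·0.0416667° lat → SW at lon 124.417°, lat 36.2917°.
Cell spans 0.0833333° lon × 0.0416667° lat. NE corner is SW corner plus one full cell.
latitude 36.3333, longitude 124.5000.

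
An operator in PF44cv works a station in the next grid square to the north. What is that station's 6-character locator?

PF44cw

Latitude subsquare v = 21; +1 → 22 = w.
The longitude characters are unchanged.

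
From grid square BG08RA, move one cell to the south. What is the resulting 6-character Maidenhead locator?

Latitude subsquare a = 0; −1 → -1, wraps to 23 = x, carry into square.
Latitude square 8; −1 → 7.
The longitude characters are unchanged.

BG07rx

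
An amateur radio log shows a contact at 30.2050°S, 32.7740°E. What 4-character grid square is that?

KF69

Shift to the Maidenhead origin (180°W, 90°S): lon 212.77, lat 59.80.
Field (20°×10°, letters A–R): lon ⌊212.77/20⌋ = 10 → K; lat ⌊59.80/10⌋ = 5 → F.
Square (2°×1°, digits 0–9): lon ⌊12.77/2⌋ = 6; lat ⌊9.80/1⌋ = 9.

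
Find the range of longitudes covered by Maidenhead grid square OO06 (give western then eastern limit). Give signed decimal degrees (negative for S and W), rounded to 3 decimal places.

100.000, 102.000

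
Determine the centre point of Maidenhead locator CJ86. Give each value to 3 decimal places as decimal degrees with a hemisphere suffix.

Field C=2, J=9: +2·20° lon, +9·10° lat → SW at lon -140°, lat 0°.
Square 8, 6: +8·2° lon, +6·1° lat → SW at lon -124°, lat 6°.
Cell spans 2° lon × 1° lat. Centre is SW corner plus half of each.
latitude 6.500° N, longitude 123.000° W.

6.500° N, 123.000° W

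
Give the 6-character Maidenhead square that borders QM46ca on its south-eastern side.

Longitude subsquare c = 2; +1 → 3 = d.
Latitude subsquare a = 0; −1 → -1, wraps to 23 = x, carry into square.
Latitude square 6; −1 → 5.

QM45dx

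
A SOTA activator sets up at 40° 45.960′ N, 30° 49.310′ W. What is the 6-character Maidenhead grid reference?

Offset from 180°W / 90°S: lon 149.1782°, lat 130.7660°.
Field: 149.1782/20 → 7 → H, 130.7660/10 → 13 → N; chars HN.
Square: 9.1782/2 → 4, 0.7660/1 → 0; chars 40.
Subsquare: 1.1782/0.0833333 → 14 → o, 0.7660/0.0416667 → 18 → s; chars os.

HN40os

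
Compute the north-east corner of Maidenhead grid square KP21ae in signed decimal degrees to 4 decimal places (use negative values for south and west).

61.2083, 24.0833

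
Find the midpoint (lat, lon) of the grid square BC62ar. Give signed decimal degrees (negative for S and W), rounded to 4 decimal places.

Field B=1, C=2: +1·20° lon, +2·10° lat → SW at lon -160°, lat -70°.
Square 6, 2: +6·2° lon, +2·1° lat → SW at lon -148°, lat -68°.
Subsquare a=0, r=17: +0·0.0833333° lon, +17·0.0416667° lat → SW at lon -148°, lat -67.2917°.
Cell spans 0.0833333° lon × 0.0416667° lat. Centre is SW corner plus half of each.
latitude -67.2708, longitude -147.9583.

-67.2708, -147.9583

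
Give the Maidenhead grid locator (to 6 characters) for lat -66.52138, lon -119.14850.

DC03kl

Offset from 180°W / 90°S: lon 60.8515°, lat 23.4786°.
Field (20°×10°, letters A–R): lon ⌊60.8515/20⌋ = 3 → D; lat ⌊23.4786/10⌋ = 2 → C.
Square (2°×1°, digits 0–9): lon ⌊0.8515/2⌋ = 0; lat ⌊3.4786/1⌋ = 3.
Subsquare (5′×2.5′, letters a–x): lon ⌊0.8515/0.0833333⌋ = 10 → k; lat ⌊0.4786/0.0416667⌋ = 11 → l.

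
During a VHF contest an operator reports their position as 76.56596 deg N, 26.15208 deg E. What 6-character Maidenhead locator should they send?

Offset from 180°W / 90°S: lon 206.1521°, lat 166.5660°.
Field: lon ⌊206.1521/20⌋ = 10 → K; lat ⌊166.5660/10⌋ = 16 → Q.
Square: lon ⌊6.1521/2⌋ = 3; lat ⌊6.5660/1⌋ = 6.
Subsquare: lon ⌊0.1521/0.0833333⌋ = 1 → b; lat ⌊0.5660/0.0416667⌋ = 13 → n.

KQ36bn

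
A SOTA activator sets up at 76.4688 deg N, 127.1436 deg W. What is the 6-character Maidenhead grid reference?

CQ66kl

Add 180° to longitude and 90° to latitude: 52.8564, 166.4688.
Field (20°×10°, letters A–R): lon ⌊52.8564/20⌋ = 2 → C; lat ⌊166.4688/10⌋ = 16 → Q.
Square (2°×1°, digits 0–9): lon ⌊12.8564/2⌋ = 6; lat ⌊6.4688/1⌋ = 6.
Subsquare (5′×2.5′, letters a–x): lon ⌊0.8564/0.0833333⌋ = 10 → k; lat ⌊0.4688/0.0416667⌋ = 11 → l.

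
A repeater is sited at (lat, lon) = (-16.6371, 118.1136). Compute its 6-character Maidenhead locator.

Add 180° to longitude and 90° to latitude: 298.1136, 73.3629.
Field: 298.1136/20 → 14 → O, 73.3629/10 → 7 → H; chars OH.
Square: 18.1136/2 → 9, 3.3629/1 → 3; chars 93.
Subsquare: 0.1136/0.0833333 → 1 → b, 0.3629/0.0416667 → 8 → i; chars bi.

OH93bi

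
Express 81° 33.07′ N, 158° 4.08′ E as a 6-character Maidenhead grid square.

QR91an

Shift to the Maidenhead origin (180°W, 90°S): lon 338.0680, lat 171.5512.
Field: lon ⌊338.0680/20⌋ = 16 → Q; lat ⌊171.5512/10⌋ = 17 → R.
Square: lon ⌊18.0680/2⌋ = 9; lat ⌊1.5512/1⌋ = 1.
Subsquare: lon ⌊0.0680/0.0833333⌋ = 0 → a; lat ⌊0.5512/0.0416667⌋ = 13 → n.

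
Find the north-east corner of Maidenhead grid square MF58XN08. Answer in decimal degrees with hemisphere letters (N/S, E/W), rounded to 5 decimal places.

31.42083° S, 71.92500° E

Field M=12, F=5: +12·20° lon, +5·10° lat → SW at lon 60°, lat -40°.
Square 5, 8: +5·2° lon, +8·1° lat → SW at lon 70°, lat -32°.
Subsquare x=23, n=13: +23·0.0833333° lon, +13·0.0416667° lat → SW at lon 71.9167°, lat -31.4583°.
Extended square 0, 8: +0·0.00833333° lon, +8·0.00416667° lat → SW at lon 71.9167°, lat -31.425°.
Cell spans 0.00833333° lon × 0.00416667° lat. NE corner is SW corner plus one full cell.
latitude 31.42083° S, longitude 71.92500° E.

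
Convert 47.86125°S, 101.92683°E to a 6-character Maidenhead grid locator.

Shift to the Maidenhead origin (180°W, 90°S): lon 281.9268, lat 42.1388.
Field (20°×10°, letters A–R): lon ⌊281.9268/20⌋ = 14 → O; lat ⌊42.1388/10⌋ = 4 → E.
Square (2°×1°, digits 0–9): lon ⌊1.9268/2⌋ = 0; lat ⌊2.1388/1⌋ = 2.
Subsquare (5′×2.5′, letters a–x): lon ⌊1.9268/0.0833333⌋ = 23 → x; lat ⌊0.1388/0.0416667⌋ = 3 → d.

OE02xd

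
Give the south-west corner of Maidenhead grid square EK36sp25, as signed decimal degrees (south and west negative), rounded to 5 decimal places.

16.64583, -92.48333

Field E=4, K=10: +4·20° lon, +10·10° lat → SW at lon -100°, lat 10°.
Square 3, 6: +3·2° lon, +6·1° lat → SW at lon -94°, lat 16°.
Subsquare s=18, p=15: +18·0.0833333° lon, +15·0.0416667° lat → SW at lon -92.5°, lat 16.625°.
Extended square 2, 5: +2·0.00833333° lon, +5·0.00416667° lat → SW at lon -92.4833°, lat 16.6458°.
latitude 16.64583, longitude -92.48333.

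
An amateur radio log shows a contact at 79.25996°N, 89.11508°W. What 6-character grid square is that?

EQ59kg

Offset from 180°W / 90°S: lon 90.8849°, lat 169.2600°.
Field (20°×10°, letters A–R): 90.8849/20 → 4 → E, 169.2600/10 → 16 → Q; chars EQ.
Square (2°×1°, digits 0–9): 10.8849/2 → 5, 9.2600/1 → 9; chars 59.
Subsquare (5′×2.5′, letters a–x): 0.8849/0.0833333 → 10 → k, 0.2600/0.0416667 → 6 → g; chars kg.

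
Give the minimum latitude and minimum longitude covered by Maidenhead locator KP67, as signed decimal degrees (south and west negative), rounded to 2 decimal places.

67.00, 32.00

Field K=10, P=15: +10·20° lon, +15·10° lat → SW at lon 20°, lat 60°.
Square 6, 7: +6·2° lon, +7·1° lat → SW at lon 32°, lat 67°.
latitude 67.00, longitude 32.00.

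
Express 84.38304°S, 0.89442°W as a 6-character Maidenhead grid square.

IA95no

Add 180° to longitude and 90° to latitude: 179.1056, 5.6170.
Field: 179.1056/20 → 8 → I, 5.6170/10 → 0 → A; chars IA.
Square: 19.1056/2 → 9, 5.6170/1 → 5; chars 95.
Subsquare: 1.1056/0.0833333 → 13 → n, 0.6170/0.0416667 → 14 → o; chars no.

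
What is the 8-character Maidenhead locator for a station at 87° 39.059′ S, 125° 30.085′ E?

PA22si03

Add 180° to longitude and 90° to latitude: 305.50142, 2.34902.
Field (20°×10°, letters A–R): lon ⌊305.50142/20⌋ = 15 → P; lat ⌊2.34902/10⌋ = 0 → A.
Square (2°×1°, digits 0–9): lon ⌊5.50142/2⌋ = 2; lat ⌊2.34902/1⌋ = 2.
Subsquare (5′×2.5′, letters a–x): lon ⌊1.50142/0.0833333⌋ = 18 → s; lat ⌊0.34902/0.0416667⌋ = 8 → i.
Extended square (30″×15″, digits 0–9): lon ⌊0.00142/0.00833333⌋ = 0; lat ⌊0.01568/0.00416667⌋ = 3.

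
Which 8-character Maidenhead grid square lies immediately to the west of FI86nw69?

Longitude extended square 6; −1 → 5.
The latitude characters are unchanged.

FI86nw59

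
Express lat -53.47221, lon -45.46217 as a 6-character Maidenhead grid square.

Add 180° to longitude and 90° to latitude: 134.5378, 36.5278.
Field: lon ⌊134.5378/20⌋ = 6 → G; lat ⌊36.5278/10⌋ = 3 → D.
Square: lon ⌊14.5378/2⌋ = 7; lat ⌊6.5278/1⌋ = 6.
Subsquare: lon ⌊0.5378/0.0833333⌋ = 6 → g; lat ⌊0.5278/0.0416667⌋ = 12 → m.

GD76gm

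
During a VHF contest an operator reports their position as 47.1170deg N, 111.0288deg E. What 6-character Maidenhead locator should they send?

Offset from 180°W / 90°S: lon 291.0288°, lat 137.1170°.
Field: 291.0288/20 → 14 → O, 137.1170/10 → 13 → N; chars ON.
Square: 11.0288/2 → 5, 7.1170/1 → 7; chars 57.
Subsquare: 1.0288/0.0833333 → 12 → m, 0.1170/0.0416667 → 2 → c; chars mc.

ON57mc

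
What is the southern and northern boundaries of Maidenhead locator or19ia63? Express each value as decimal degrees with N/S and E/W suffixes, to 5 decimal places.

89.01250° N, 89.01667° N

Field O=14, R=17: +14·20° lon, +17·10° lat → SW at lon 100°, lat 80°.
Square 1, 9: +1·2° lon, +9·1° lat → SW at lon 102°, lat 89°.
Subsquare i=8, a=0: +8·0.0833333° lon, +0·0.0416667° lat → SW at lon 102.667°, lat 89°.
Extended square 6, 3: +6·0.00833333° lon, +3·0.00416667° lat → SW at lon 102.717°, lat 89.0125°.
Cell spans 0.00833333° lon × 0.00416667° lat.
south 89.01250° N, north 89.01667° N.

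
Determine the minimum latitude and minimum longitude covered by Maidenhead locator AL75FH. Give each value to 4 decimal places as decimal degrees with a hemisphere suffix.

25.2917° N, 165.5833° W

Field A=0, L=11: +0·20° lon, +11·10° lat → SW at lon -180°, lat 20°.
Square 7, 5: +7·2° lon, +5·1° lat → SW at lon -166°, lat 25°.
Subsquare f=5, h=7: +5·0.0833333° lon, +7·0.0416667° lat → SW at lon -165.583°, lat 25.2917°.
latitude 25.2917° N, longitude 165.5833° W.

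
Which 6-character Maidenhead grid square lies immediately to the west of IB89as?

Longitude subsquare a = 0; −1 → -1, wraps to 23 = x, carry into square.
Longitude square 8; −1 → 7.
The latitude characters are unchanged.

IB79xs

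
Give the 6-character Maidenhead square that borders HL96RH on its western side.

HL96qh

Longitude subsquare r = 17; −1 → 16 = q.
The latitude characters are unchanged.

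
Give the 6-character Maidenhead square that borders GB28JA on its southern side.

GB27jx

Latitude subsquare a = 0; −1 → -1, wraps to 23 = x, carry into square.
Latitude square 8; −1 → 7.
The longitude characters are unchanged.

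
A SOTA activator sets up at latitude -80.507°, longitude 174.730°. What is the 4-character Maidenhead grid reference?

Shift to the Maidenhead origin (180°W, 90°S): lon 354.73, lat 9.49.
Field: lon ⌊354.73/20⌋ = 17 → R; lat ⌊9.49/10⌋ = 0 → A.
Square: lon ⌊14.73/2⌋ = 7; lat ⌊9.49/1⌋ = 9.

RA79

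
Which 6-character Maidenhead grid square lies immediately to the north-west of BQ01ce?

BQ01bf

Longitude subsquare c = 2; −1 → 1 = b.
Latitude subsquare e = 4; +1 → 5 = f.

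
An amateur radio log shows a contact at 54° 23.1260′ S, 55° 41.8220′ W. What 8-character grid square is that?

GD25do67

Offset from 180°W / 90°S: lon 124.30297°, lat 35.61457°.
Field: lon ⌊124.30297/20⌋ = 6 → G; lat ⌊35.61457/10⌋ = 3 → D.
Square: lon ⌊4.30297/2⌋ = 2; lat ⌊5.61457/1⌋ = 5.
Subsquare: lon ⌊0.30297/0.0833333⌋ = 3 → d; lat ⌊0.61457/0.0416667⌋ = 14 → o.
Extended square: lon ⌊0.05297/0.00833333⌋ = 6; lat ⌊0.03123/0.00416667⌋ = 7.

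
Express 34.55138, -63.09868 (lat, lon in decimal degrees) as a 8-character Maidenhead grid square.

Shift to the Maidenhead origin (180°W, 90°S): lon 116.90132, lat 124.55138.
Field: 116.90132/20 → 5 → F, 124.55138/10 → 12 → M; chars FM.
Square: 16.90132/2 → 8, 4.55138/1 → 4; chars 84.
Subsquare: 0.90132/0.0833333 → 10 → k, 0.55138/0.0416667 → 13 → n; chars kn.
Extended square: 0.06799/0.00833333 → 8, 0.00971/0.00416667 → 2; chars 82.

FM84kn82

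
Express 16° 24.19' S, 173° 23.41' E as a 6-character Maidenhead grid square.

RH63qo

Shift to the Maidenhead origin (180°W, 90°S): lon 353.3902, lat 73.5968.
Field: lon ⌊353.3902/20⌋ = 17 → R; lat ⌊73.5968/10⌋ = 7 → H.
Square: lon ⌊13.3902/2⌋ = 6; lat ⌊3.5968/1⌋ = 3.
Subsquare: lon ⌊1.3902/0.0833333⌋ = 16 → q; lat ⌊0.5968/0.0416667⌋ = 14 → o.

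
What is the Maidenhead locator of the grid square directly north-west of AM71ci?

AM71bj

Longitude subsquare c = 2; −1 → 1 = b.
Latitude subsquare i = 8; +1 → 9 = j.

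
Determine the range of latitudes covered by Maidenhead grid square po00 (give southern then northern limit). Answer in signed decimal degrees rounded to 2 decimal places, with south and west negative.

Field P=15, O=14: +15·20° lon, +14·10° lat → SW at lon 120°, lat 50°.
Square 0, 0: +0·2° lon, +0·1° lat → SW at lon 120°, lat 50°.
Cell spans 2° lon × 1° lat.
south 50.00, north 51.00.

50.00, 51.00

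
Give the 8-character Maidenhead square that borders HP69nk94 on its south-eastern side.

HP69ok03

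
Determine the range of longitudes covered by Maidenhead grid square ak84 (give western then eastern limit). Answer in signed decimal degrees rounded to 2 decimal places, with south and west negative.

Field A=0, K=10: +0·20° lon, +10·10° lat → SW at lon -180°, lat 10°.
Square 8, 4: +8·2° lon, +4·1° lat → SW at lon -164°, lat 14°.
Cell spans 2° lon × 1° lat.
west -164.00, east -162.00.

-164.00, -162.00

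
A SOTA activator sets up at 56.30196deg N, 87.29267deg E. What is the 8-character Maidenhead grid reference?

NO36ph52

Shift to the Maidenhead origin (180°W, 90°S): lon 267.29267, lat 146.30196.
Field: lon ⌊267.29267/20⌋ = 13 → N; lat ⌊146.30196/10⌋ = 14 → O.
Square: lon ⌊7.29267/2⌋ = 3; lat ⌊6.30196/1⌋ = 6.
Subsquare: lon ⌊1.29267/0.0833333⌋ = 15 → p; lat ⌊0.30196/0.0416667⌋ = 7 → h.
Extended square: lon ⌊0.04267/0.00833333⌋ = 5; lat ⌊0.01029/0.00416667⌋ = 2.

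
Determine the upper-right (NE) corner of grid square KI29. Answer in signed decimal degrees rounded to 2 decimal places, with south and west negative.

Field K=10, I=8: +10·20° lon, +8·10° lat → SW at lon 20°, lat -10°.
Square 2, 9: +2·2° lon, +9·1° lat → SW at lon 24°, lat -1°.
Cell spans 2° lon × 1° lat. NE corner is SW corner plus one full cell.
latitude 0.00, longitude 26.00.

0.00, 26.00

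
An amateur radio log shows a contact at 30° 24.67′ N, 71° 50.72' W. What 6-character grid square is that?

Add 180° to longitude and 90° to latitude: 108.1547, 120.4112.
Field (20°×10°, letters A–R): lon ⌊108.1547/20⌋ = 5 → F; lat ⌊120.4112/10⌋ = 12 → M.
Square (2°×1°, digits 0–9): lon ⌊8.1547/2⌋ = 4; lat ⌊0.4112/1⌋ = 0.
Subsquare (5′×2.5′, letters a–x): lon ⌊0.1547/0.0833333⌋ = 1 → b; lat ⌊0.4112/0.0416667⌋ = 9 → j.

FM40bj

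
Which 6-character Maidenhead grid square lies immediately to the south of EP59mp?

EP59mo

Latitude subsquare p = 15; −1 → 14 = o.
The longitude characters are unchanged.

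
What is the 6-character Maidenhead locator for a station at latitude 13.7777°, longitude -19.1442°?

Offset from 180°W / 90°S: lon 160.8558°, lat 103.7777°.
Field (20°×10°, letters A–R): lon ⌊160.8558/20⌋ = 8 → I; lat ⌊103.7777/10⌋ = 10 → K.
Square (2°×1°, digits 0–9): lon ⌊0.8558/2⌋ = 0; lat ⌊3.7777/1⌋ = 3.
Subsquare (5′×2.5′, letters a–x): lon ⌊0.8558/0.0833333⌋ = 10 → k; lat ⌊0.7777/0.0416667⌋ = 18 → s.

IK03ks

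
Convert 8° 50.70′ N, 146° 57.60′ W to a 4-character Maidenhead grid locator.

BJ68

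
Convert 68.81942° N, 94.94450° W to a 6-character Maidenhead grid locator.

Shift to the Maidenhead origin (180°W, 90°S): lon 85.0555, lat 158.8194.
Field: 85.0555/20 → 4 → E, 158.8194/10 → 15 → P; chars EP.
Square: 5.0555/2 → 2, 8.8194/1 → 8; chars 28.
Subsquare: 1.0555/0.0833333 → 12 → m, 0.8194/0.0416667 → 19 → t; chars mt.

EP28mt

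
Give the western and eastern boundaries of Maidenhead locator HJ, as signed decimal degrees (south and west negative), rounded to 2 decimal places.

Field H=7, J=9: +7·20° lon, +9·10° lat → SW at lon -40°, lat 0°.
Cell spans 20° lon × 10° lat.
west -40.00, east -20.00.

-40.00, -20.00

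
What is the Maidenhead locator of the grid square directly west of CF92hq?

Longitude subsquare h = 7; −1 → 6 = g.
The latitude characters are unchanged.

CF92gq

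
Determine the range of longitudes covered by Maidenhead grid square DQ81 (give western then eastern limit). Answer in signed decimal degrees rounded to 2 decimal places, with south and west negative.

Field D=3, Q=16: +3·20° lon, +16·10° lat → SW at lon -120°, lat 70°.
Square 8, 1: +8·2° lon, +1·1° lat → SW at lon -104°, lat 71°.
Cell spans 2° lon × 1° lat.
west -104.00, east -102.00.

-104.00, -102.00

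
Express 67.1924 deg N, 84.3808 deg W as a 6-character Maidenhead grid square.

EP77te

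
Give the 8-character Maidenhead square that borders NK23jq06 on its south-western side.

NK23iq95

Longitude extended square 0; −1 → -1, wraps to 9, carry into subsquare.
Longitude subsquare j = 9; −1 → 8 = i.
Latitude extended square 6; −1 → 5.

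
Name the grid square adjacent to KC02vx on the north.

KC03va

Latitude subsquare x = 23; +1 → 24, wraps to 0 = a, carry into square.
Latitude square 2; +1 → 3.
The longitude characters are unchanged.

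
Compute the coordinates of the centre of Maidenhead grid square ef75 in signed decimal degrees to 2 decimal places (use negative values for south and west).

-34.50, -85.00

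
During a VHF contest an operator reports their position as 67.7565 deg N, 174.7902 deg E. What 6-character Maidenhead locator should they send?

Offset from 180°W / 90°S: lon 354.7902°, lat 157.7565°.
Field: lon ⌊354.7902/20⌋ = 17 → R; lat ⌊157.7565/10⌋ = 15 → P.
Square: lon ⌊14.7902/2⌋ = 7; lat ⌊7.7565/1⌋ = 7.
Subsquare: lon ⌊0.7902/0.0833333⌋ = 9 → j; lat ⌊0.7565/0.0416667⌋ = 18 → s.

RP77js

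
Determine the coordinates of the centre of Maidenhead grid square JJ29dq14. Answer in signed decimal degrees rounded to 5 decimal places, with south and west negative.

9.68542, 4.26250

Field J=9, J=9: +9·20° lon, +9·10° lat → SW at lon 0°, lat 0°.
Square 2, 9: +2·2° lon, +9·1° lat → SW at lon 4°, lat 9°.
Subsquare d=3, q=16: +3·0.0833333° lon, +16·0.0416667° lat → SW at lon 4.25°, lat 9.66667°.
Extended square 1, 4: +1·0.00833333° lon, +4·0.00416667° lat → SW at lon 4.25833°, lat 9.68333°.
Cell spans 0.00833333° lon × 0.00416667° lat. Centre is SW corner plus half of each.
latitude 9.68542, longitude 4.26250.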